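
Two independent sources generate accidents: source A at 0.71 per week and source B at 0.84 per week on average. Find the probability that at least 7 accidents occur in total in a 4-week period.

0.4258

Independent Poisson processes superpose: combined rate λ = 0.71 + 0.84 = 1.55 per week.
Over the interval, μ = 1.55 × 4 = 6.2 (a 4-week period = 4 weeks).
P(N ≥ 7) = 1 − P(N ≤ 6) ≈ 0.4258.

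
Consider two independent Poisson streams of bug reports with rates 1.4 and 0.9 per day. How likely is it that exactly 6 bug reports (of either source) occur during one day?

Independent Poisson processes superpose: combined rate λ = 1.4 + 0.9 = 2.3 per day.
So μ = 2.3.
P(N = 6) = e^(−2.3) · 2.3^6/6! ≈ 0.0206.

0.0206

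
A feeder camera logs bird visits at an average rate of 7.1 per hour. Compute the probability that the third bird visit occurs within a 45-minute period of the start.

0.9002

Over the interval, μ = 7.1 × 0.75 = 5.325 (a 45-minute period = 0.75 hours).
The third arrival falls in the interval iff at least 3 events occur there: P(S_3 ≤ t) = P(N ≥ 3) = 1 − P(N ≤ 2) ≈ 0.9002.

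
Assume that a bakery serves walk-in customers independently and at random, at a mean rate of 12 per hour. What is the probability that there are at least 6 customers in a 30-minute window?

Over the interval, μ = 12 × 0.5 = 6 (a 30-minute window = 0.5 hours).
P(N ≥ 6) = 1 − P(N ≤ 5) = 1 − Σ_{j=0}^{5} e^(−μ) μ^j/j! ≈ 0.5543.

0.5543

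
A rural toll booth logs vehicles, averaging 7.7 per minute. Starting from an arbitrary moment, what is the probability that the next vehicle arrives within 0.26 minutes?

Inter-arrival times are exponential with rate λ = 7.7 per minute.
P(T ≤ 0.26) = 1 − e^(−λt) = 1 − e^(−7.7 × 0.26) = 1 − e^(−2.002) ≈ 0.8649.

0.8649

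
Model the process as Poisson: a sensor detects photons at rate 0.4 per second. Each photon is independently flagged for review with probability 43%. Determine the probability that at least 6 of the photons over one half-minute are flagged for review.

Thinning: the photons that are flagged for review themselves form a Poisson process with rate 0.43 × 0.4 = 0.172 per second.
Over the interval, μ = 0.172 × 30 = 5.16 (a half-minute = 30 seconds).
P(N ≥ 6) = 1 − P(N ≤ 5) ≈ 0.4121.

0.4121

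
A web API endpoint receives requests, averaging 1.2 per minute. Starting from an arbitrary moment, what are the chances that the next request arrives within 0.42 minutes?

0.3959

Inter-arrival times are exponential with rate λ = 1.2 per minute.
P(T ≤ 0.42) = 1 − e^(−λt) = 1 − e^(−1.2 × 0.42) = 1 − e^(−0.504) ≈ 0.3959.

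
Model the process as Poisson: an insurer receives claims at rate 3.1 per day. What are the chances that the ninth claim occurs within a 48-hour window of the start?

0.1741

Over the interval, μ = 3.1 × 2 = 6.2 (a 48-hour window = 2 days).
The ninth arrival falls in the interval iff at least 9 events occur there: P(S_9 ≤ t) = P(N ≥ 9) = 1 − P(N ≤ 8) ≈ 0.1741.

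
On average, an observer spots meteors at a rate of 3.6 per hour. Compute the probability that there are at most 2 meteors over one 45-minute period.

Over the interval, μ = 3.6 × 0.75 = 2.7 (a 45-minute period = 0.75 hours).
P(N ≤ 2) = Σ_{j=0}^{2} e^(−μ) μ^j/j! ≈ 0.4936.

0.4936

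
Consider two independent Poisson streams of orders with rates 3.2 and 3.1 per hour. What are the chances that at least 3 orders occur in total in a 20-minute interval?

0.3504

Independent Poisson processes superpose: combined rate λ = 3.2 + 3.1 = 6.3 per hour.
Over the interval, μ = 6.3 × 1/3 = 2.1 (a 20-minute interval = 1/3 hours).
P(N ≥ 3) = 1 − P(N ≤ 2) ≈ 0.3504.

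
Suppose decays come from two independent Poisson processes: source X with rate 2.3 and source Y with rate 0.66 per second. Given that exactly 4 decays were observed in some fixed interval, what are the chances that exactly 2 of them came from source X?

0.1801

Given the total, each event is independently from source X with probability p = λ_X/(λ_X+λ_Y) = 2.3/2.96 ≈ 0.7770.
So K ~ Binomial(4, 2.3/2.96): P(K = 2) = C(4,2) · (2.3/2.96)^2 · (0.66/2.96)^2 ≈ 0.1801.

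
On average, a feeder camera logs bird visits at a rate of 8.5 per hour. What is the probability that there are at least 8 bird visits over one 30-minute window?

0.0674

Over the interval, μ = 8.5 × 0.5 = 4.25 (a 30-minute window = 0.5 hours).
P(N ≥ 8) = 1 − P(N ≤ 7) = 1 − Σ_{j=0}^{7} e^(−μ) μ^j/j! ≈ 0.0674.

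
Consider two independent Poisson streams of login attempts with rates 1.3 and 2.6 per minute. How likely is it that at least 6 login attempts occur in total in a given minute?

Independent Poisson processes superpose: combined rate λ = 1.3 + 2.6 = 3.9 per minute.
So μ = 3.9.
P(N ≥ 6) = 1 − P(N ≤ 5) ≈ 0.1994.

0.1994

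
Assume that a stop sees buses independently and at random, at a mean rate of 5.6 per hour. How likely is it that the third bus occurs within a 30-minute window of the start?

Over the interval, μ = 5.6 × 0.5 = 2.8 (a 30-minute window = 0.5 hours).
The third arrival falls in the interval iff at least 3 events occur there: P(S_3 ≤ t) = P(N ≥ 3) = 1 − P(N ≤ 2) ≈ 0.5305.

0.5305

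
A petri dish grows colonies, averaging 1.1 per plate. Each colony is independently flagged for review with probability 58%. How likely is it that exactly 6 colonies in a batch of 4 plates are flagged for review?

Thinning: the colonies that are flagged for review themselves form a Poisson process with rate 0.58 × 1.1 = 0.638 per plate.
Over the interval, μ = 0.638 × 4 = 2.552 (a batch of 4 plates = 4 plates).
P(N = 6) = e^(−2.552) · 2.552^6/6! ≈ 0.0299.

0.0299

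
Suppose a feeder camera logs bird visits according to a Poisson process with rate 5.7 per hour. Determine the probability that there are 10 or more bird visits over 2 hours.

0.7013

Over the interval, μ = 5.7 × 2 = 11.4 (2 hours).
P(N ≥ 10) = 1 − P(N ≤ 9) = 1 − Σ_{j=0}^{9} e^(−μ) μ^j/j! ≈ 0.7013.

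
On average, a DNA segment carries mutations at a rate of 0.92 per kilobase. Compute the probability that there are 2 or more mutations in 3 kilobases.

Over the interval, μ = 0.92 × 3 = 2.76 (3 kilobases).
P(N ≥ 2) = 1 − P(N ≤ 1) = 1 − Σ_{j=0}^{1} e^(−μ) μ^j/j! ≈ 0.7620.

0.7620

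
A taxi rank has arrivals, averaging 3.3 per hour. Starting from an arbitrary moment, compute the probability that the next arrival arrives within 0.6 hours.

0.8619

Inter-arrival times are exponential with rate λ = 3.3 per hour.
P(T ≤ 0.6) = 1 − e^(−λt) = 1 − e^(−3.3 × 0.6) = 1 − e^(−1.98) ≈ 0.8619.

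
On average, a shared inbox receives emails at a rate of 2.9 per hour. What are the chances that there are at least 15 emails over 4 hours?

Over the interval, μ = 2.9 × 4 = 11.6 (4 hours).
P(N ≥ 15) = 1 − P(N ≤ 14) = 1 − Σ_{j=0}^{14} e^(−μ) μ^j/j! ≈ 0.1931.

0.1931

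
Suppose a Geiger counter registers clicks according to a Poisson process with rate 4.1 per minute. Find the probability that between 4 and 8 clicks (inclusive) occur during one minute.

With mean μ = 4.1 per minute,
P(4 ≤ N ≤ 8) = Σ_{j=4}^{8} e^(−4.1) · 4.1^j/j! ≈ 0.5613.

0.5613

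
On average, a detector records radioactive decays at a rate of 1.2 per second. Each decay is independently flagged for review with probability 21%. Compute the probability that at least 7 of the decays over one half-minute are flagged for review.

Thinning: the decays that are flagged for review themselves form a Poisson process with rate 0.21 × 1.2 = 0.252 per second.
Over the interval, μ = 0.252 × 30 = 7.56 (a half-minute = 30 seconds).
P(N ≥ 7) = 1 − P(N ≤ 6) ≈ 0.6300.

0.6300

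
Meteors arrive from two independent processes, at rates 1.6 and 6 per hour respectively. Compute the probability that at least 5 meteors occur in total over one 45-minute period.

0.6728

Independent Poisson processes superpose: combined rate λ = 1.6 + 6 = 7.6 per hour.
Over the interval, μ = 7.6 × 0.75 = 5.7 (a 45-minute period = 0.75 hours).
P(N ≥ 5) = 1 − P(N ≤ 4) ≈ 0.6728.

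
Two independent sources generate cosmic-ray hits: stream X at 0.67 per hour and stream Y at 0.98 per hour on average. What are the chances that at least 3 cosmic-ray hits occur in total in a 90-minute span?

0.4498

Independent Poisson processes superpose: combined rate λ = 0.67 + 0.98 = 1.65 per hour.
Over the interval, μ = 1.65 × 1.5 = 2.475 (a 90-minute span = 1.5 hours).
P(N ≥ 3) = 1 − P(N ≤ 2) ≈ 0.4498.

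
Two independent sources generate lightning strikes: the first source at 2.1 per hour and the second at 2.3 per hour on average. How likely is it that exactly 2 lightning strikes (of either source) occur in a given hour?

0.1188

Independent Poisson processes superpose: combined rate λ = 2.1 + 2.3 = 4.4 per hour.
So μ = 4.4.
P(N = 2) = e^(−4.4) · 4.4^2/2! ≈ 0.1188.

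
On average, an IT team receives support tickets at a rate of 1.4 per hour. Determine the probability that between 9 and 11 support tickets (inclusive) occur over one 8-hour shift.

0.3407

Over the interval, μ = 1.4 × 8 = 11.2 (an 8-hour shift = 8 hours).
P(9 ≤ N ≤ 11) = Σ_{j=9}^{11} e^(−11.2) · 11.2^j/j! ≈ 0.3407.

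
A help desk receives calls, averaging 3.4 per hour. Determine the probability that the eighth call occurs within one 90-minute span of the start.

Over the interval, μ = 3.4 × 1.5 = 5.1 (a 90-minute span = 1.5 hours).
The eighth arrival falls in the interval iff at least 8 events occur there: P(S_8 ≤ t) = P(N ≥ 8) = 1 − P(N ≤ 7) ≈ 0.1440.

0.1440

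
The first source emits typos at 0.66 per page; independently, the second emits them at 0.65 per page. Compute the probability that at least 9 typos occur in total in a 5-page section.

Independent Poisson processes superpose: combined rate λ = 0.66 + 0.65 = 1.31 per page.
Over the interval, μ = 1.31 × 5 = 6.55 (a 5-page section = 5 pages).
P(N ≥ 9) = 1 − P(N ≤ 8) ≈ 0.2144.

0.2144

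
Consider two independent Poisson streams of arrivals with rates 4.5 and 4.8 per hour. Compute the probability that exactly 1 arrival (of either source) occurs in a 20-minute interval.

Independent Poisson processes superpose: combined rate λ = 4.5 + 4.8 = 9.3 per hour.
Over the interval, μ = 9.3 × 1/3 = 3.1 (a 20-minute interval = 1/3 hours).
P(N = 1) = e^(−3.1) · 3.1^1/1! ≈ 0.1397.

0.1397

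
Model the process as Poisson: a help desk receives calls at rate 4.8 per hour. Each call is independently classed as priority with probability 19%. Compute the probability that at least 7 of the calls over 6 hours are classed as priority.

0.3096

Thinning: the calls that are classed as priority themselves form a Poisson process with rate 0.19 × 4.8 = 0.912 per hour.
Over the interval, μ = 0.912 × 6 = 5.472 (6 hours).
P(N ≥ 7) = 1 − P(N ≤ 6) ≈ 0.3096.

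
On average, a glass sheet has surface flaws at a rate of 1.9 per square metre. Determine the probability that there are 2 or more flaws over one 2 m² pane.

0.8926

Over the interval, μ = 1.9 × 2 = 3.8 (a 2 m² pane = 2 square metres).
P(N ≥ 2) = 1 − P(N ≤ 1) = 1 − Σ_{j=0}^{1} e^(−μ) μ^j/j! ≈ 0.8926.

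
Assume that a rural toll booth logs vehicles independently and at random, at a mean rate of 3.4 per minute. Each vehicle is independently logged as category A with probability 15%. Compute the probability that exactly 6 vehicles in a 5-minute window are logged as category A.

0.0298

Thinning: the vehicles that are logged as category A themselves form a Poisson process with rate 0.15 × 3.4 = 0.51 per minute.
Over the interval, μ = 0.51 × 5 = 2.55 (a 5-minute window = 5 minutes).
P(N = 6) = e^(−2.55) · 2.55^6/6! ≈ 0.0298.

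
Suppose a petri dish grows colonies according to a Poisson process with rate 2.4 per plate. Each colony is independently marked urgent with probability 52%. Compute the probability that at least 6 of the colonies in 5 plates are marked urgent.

0.5921

Thinning: the colonies that are marked urgent themselves form a Poisson process with rate 0.52 × 2.4 = 1.248 per plate.
Over the interval, μ = 1.248 × 5 = 6.24 (5 plates).
P(N ≥ 6) = 1 − P(N ≤ 5) ≈ 0.5921.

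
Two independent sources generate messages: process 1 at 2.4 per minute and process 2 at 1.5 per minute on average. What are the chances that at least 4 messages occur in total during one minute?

0.5468

Independent Poisson processes superpose: combined rate λ = 2.4 + 1.5 = 3.9 per minute.
So μ = 3.9.
P(N ≥ 4) = 1 − P(N ≤ 3) ≈ 0.5468.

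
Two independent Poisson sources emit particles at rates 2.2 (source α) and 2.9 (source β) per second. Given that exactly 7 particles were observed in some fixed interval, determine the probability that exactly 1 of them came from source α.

0.1021

Given the total, each event is independently from source α with probability p = λ_α/(λ_α+λ_β) = 2.2/5.1 ≈ 0.4314.
So K ~ Binomial(7, 2.2/5.1): P(K = 1) = C(7,1) · (2.2/5.1)^1 · (2.9/5.1)^6 ≈ 0.1021.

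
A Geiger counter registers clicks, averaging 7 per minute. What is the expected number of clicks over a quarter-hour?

105

E[N] = λt = 7 × 15 = 105 (a quarter-hour = 15 minutes).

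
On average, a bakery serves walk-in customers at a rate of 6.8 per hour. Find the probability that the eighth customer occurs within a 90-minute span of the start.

Over the interval, μ = 6.8 × 1.5 = 10.2 (a 90-minute span = 1.5 hours).
The eighth arrival falls in the interval iff at least 8 events occur there: P(S_8 ≤ t) = P(N ≥ 8) = 1 − P(N ≤ 7) ≈ 0.7973.

0.7973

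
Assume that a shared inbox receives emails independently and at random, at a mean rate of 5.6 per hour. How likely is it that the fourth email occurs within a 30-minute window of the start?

0.3081

Over the interval, μ = 5.6 × 0.5 = 2.8 (a 30-minute window = 0.5 hours).
The fourth arrival falls in the interval iff at least 4 events occur there: P(S_4 ≤ t) = P(N ≥ 4) = 1 − P(N ≤ 3) ≈ 0.3081.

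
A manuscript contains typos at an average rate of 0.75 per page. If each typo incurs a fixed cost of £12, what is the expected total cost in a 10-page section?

E[N] = 0.75 × 10 = 7.5 (a 10-page section = 10 pages); E[cost] = 7.5 × £12 = £90.

£90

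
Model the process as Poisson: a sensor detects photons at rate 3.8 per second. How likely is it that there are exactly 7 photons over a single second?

0.0508

With mean μ = 3.8 per second,
P(N = 7) = e^(−μ) μ^7/7! = e^(−3.8) · 3.8^7/5040 ≈ 0.0508.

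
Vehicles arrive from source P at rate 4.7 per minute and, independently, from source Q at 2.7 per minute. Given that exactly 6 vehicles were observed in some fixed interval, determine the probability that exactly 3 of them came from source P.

Given the total, each event is independently from source P with probability p = λ_P/(λ_P+λ_Q) = 4.7/7.4 ≈ 0.6351.
So K ~ Binomial(6, 4.7/7.4): P(K = 3) = C(6,3) · (4.7/7.4)^3 · (2.7/7.4)^3 ≈ 0.2489.

0.2489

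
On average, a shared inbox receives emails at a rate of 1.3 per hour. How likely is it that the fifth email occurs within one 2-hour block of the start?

Over the interval, μ = 1.3 × 2 = 2.6 (a 2-hour block = 2 hours).
The fifth arrival falls in the interval iff at least 5 events occur there: P(S_5 ≤ t) = P(N ≥ 5) = 1 − P(N ≤ 4) ≈ 0.1226.

0.1226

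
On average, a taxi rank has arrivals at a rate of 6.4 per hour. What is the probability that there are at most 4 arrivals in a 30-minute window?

Over the interval, μ = 6.4 × 0.5 = 3.2 (a 30-minute window = 0.5 hours).
P(N ≤ 4) = Σ_{j=0}^{4} e^(−μ) μ^j/j! ≈ 0.7806.

0.7806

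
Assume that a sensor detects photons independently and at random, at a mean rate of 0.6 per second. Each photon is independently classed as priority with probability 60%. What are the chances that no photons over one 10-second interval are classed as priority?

0.0273

Thinning: the photons that are classed as priority themselves form a Poisson process with rate 0.6 × 0.6 = 0.36 per second.
Over the interval, μ = 0.36 × 10 = 3.6 (a 10-second interval = 10 seconds).
P(N = 0) = e^(−3.6) · 3.6^0/0! ≈ 0.0273.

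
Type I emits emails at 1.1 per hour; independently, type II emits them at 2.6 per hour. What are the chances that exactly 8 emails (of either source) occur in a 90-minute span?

0.0868

Independent Poisson processes superpose: combined rate λ = 1.1 + 2.6 = 3.7 per hour.
Over the interval, μ = 3.7 × 1.5 = 5.55 (a 90-minute span = 1.5 hours).
P(N = 8) = e^(−5.55) · 5.55^8/8! ≈ 0.0868.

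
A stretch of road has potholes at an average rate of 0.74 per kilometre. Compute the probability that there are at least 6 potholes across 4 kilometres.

Over the interval, μ = 0.74 × 4 = 2.96 (4 kilometres).
P(N ≥ 6) = 1 − P(N ≤ 5) = 1 − Σ_{j=0}^{5} e^(−μ) μ^j/j! ≈ 0.0799.

0.0799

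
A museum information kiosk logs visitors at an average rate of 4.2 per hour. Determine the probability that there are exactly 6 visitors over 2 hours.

Over the interval, μ = 4.2 × 2 = 8.4 (2 hours).
P(N = 6) = e^(−μ) μ^6/6! = e^(−8.4) · 8.4^6/720 ≈ 0.1097.

0.1097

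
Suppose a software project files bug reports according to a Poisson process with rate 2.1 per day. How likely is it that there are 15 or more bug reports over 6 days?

0.2847

Over the interval, μ = 2.1 × 6 = 12.6 (6 days).
P(N ≥ 15) = 1 − P(N ≤ 14) = 1 − Σ_{j=0}^{14} e^(−μ) μ^j/j! ≈ 0.2847.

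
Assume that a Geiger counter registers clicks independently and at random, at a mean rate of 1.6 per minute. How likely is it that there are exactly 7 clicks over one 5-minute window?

0.1396

Over the interval, μ = 1.6 × 5 = 8 (a 5-minute window = 5 minutes).
P(N = 7) = e^(−μ) μ^7/7! = e^(−8) · 8^7/5040 ≈ 0.1396.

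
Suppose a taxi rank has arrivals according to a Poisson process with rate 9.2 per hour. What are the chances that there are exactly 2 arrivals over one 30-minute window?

Over the interval, μ = 9.2 × 0.5 = 4.6 (a 30-minute window = 0.5 hours).
P(N = 2) = e^(−μ) μ^2/2! = e^(−4.6) · 4.6^2/2 ≈ 0.1063.

0.1063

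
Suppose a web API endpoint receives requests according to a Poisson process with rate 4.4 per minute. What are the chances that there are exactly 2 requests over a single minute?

With mean μ = 4.4 per minute,
P(N = 2) = e^(−μ) μ^2/2! = e^(−4.4) · 4.4^2/2 ≈ 0.1188.

0.1188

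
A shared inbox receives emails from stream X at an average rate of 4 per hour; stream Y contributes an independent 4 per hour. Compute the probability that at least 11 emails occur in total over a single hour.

Independent Poisson processes superpose: combined rate λ = 4 + 4 = 8 per hour.
So μ = 8.
P(N ≥ 11) = 1 − P(N ≤ 10) ≈ 0.1841.

0.1841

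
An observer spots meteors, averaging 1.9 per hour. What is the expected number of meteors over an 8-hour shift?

E[N] = λt = 1.9 × 8 = 15.2 (an 8-hour shift = 8 hours).

15.2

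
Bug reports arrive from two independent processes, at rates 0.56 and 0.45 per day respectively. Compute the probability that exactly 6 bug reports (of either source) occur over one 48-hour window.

0.0125

Independent Poisson processes superpose: combined rate λ = 0.56 + 0.45 = 1.01 per day.
Over the interval, μ = 1.01 × 2 = 2.02 (a 48-hour window = 2 days).
P(N = 6) = e^(−2.02) · 2.02^6/6! ≈ 0.0125.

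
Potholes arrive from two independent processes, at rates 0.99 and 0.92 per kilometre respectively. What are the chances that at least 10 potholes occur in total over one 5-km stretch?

0.4847

Independent Poisson processes superpose: combined rate λ = 0.99 + 0.92 = 1.91 per kilometre.
Over the interval, μ = 1.91 × 5 = 9.55 (a 5-km stretch = 5 kilometres).
P(N ≥ 10) = 1 − P(N ≤ 9) ≈ 0.4847.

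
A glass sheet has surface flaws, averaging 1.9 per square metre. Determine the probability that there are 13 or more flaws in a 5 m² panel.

Over the interval, μ = 1.9 × 5 = 9.5 (a 5 m² panel = 5 square metres).
P(N ≥ 13) = 1 − P(N ≤ 12) = 1 − Σ_{j=0}^{12} e^(−μ) μ^j/j! ≈ 0.1636.

0.1636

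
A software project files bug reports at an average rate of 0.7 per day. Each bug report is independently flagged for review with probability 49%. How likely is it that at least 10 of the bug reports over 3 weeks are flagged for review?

Thinning: the bug reports that are flagged for review themselves form a Poisson process with rate 0.49 × 0.7 = 0.343 per day.
Over the interval, μ = 0.343 × 21 = 7.203 (3 weeks = 21 days).
P(N ≥ 10) = 1 − P(N ≤ 9) ≈ 0.1907.

0.1907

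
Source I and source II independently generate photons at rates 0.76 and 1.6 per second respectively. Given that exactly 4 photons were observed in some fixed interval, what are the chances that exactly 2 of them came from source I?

0.2860

Given the total, each event is independently from source I with probability p = λ_I/(λ_I+λ_II) = 0.76/2.36 ≈ 0.3220.
So K ~ Binomial(4, 0.76/2.36): P(K = 2) = C(4,2) · (0.76/2.36)^2 · (1.6/2.36)^2 ≈ 0.2860.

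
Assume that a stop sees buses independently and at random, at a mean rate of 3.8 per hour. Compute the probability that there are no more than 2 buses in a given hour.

0.2689

With mean μ = 3.8 per hour,
P(N ≤ 2) = Σ_{j=0}^{2} e^(−μ) μ^j/j! ≈ 0.2689.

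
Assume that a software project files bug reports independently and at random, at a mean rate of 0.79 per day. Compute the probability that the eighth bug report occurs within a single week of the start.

Over the interval, μ = 0.79 × 7 = 5.53 (a week = 7 days).
The eighth arrival falls in the interval iff at least 8 events occur there: P(S_8 ≤ t) = P(N ≥ 8) = 1 − P(N ≤ 7) ≈ 0.1942.

0.1942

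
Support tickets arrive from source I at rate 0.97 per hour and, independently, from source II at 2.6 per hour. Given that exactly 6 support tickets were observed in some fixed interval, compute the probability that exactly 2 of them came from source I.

0.3115

Given the total, each event is independently from source I with probability p = λ_I/(λ_I+λ_II) = 0.97/3.57 ≈ 0.2717.
So K ~ Binomial(6, 0.97/3.57): P(K = 2) = C(6,2) · (0.97/3.57)^2 · (2.6/3.57)^4 ≈ 0.3115.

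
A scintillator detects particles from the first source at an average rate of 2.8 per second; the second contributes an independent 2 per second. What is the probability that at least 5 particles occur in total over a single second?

0.5237

Independent Poisson processes superpose: combined rate λ = 2.8 + 2 = 4.8 per second.
So μ = 4.8.
P(N ≥ 5) = 1 − P(N ≤ 4) ≈ 0.5237.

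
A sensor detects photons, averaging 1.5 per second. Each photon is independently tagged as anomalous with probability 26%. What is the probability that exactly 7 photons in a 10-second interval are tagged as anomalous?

Thinning: the photons that are tagged as anomalous themselves form a Poisson process with rate 0.26 × 1.5 = 0.39 per second.
Over the interval, μ = 0.39 × 10 = 3.9 (a 10-second interval = 10 seconds).
P(N = 7) = e^(−3.9) · 3.9^7/7! ≈ 0.0551.

0.0551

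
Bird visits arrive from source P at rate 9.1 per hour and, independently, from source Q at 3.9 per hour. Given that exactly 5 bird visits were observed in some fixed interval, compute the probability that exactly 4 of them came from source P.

Given the total, each event is independently from source P with probability p = λ_P/(λ_P+λ_Q) = 9.1/13 = 0.7000.
So K ~ Binomial(5, 9.1/13): P(K = 4) = C(5,4) · (9.1/13)^4 · (3.9/13)^1 ≈ 0.3601.

0.3601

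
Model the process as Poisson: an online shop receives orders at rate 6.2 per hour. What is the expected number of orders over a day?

E[N] = λt = 6.2 × 24 = 148.8 (a day = 24 hours).

148.8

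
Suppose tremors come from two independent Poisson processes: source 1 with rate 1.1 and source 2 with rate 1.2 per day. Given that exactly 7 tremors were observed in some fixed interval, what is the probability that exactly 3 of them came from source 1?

Given the total, each event is independently from source 1 with probability p = λ_1/(λ_1+λ_2) = 1.1/2.3 ≈ 0.4783.
So K ~ Binomial(7, 1.1/2.3): P(K = 3) = C(7,3) · (1.1/2.3)^3 · (1.2/2.3)^4 ≈ 0.2837.

0.2837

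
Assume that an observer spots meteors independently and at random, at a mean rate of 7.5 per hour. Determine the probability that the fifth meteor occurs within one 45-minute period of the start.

0.6616

Over the interval, μ = 7.5 × 0.75 = 5.625 (a 45-minute period = 0.75 hours).
The fifth arrival falls in the interval iff at least 5 events occur there: P(S_5 ≤ t) = P(N ≥ 5) = 1 − P(N ≤ 4) ≈ 0.6616.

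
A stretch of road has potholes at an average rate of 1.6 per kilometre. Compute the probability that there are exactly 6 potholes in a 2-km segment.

Over the interval, μ = 1.6 × 2 = 3.2 (a 2-km segment = 2 kilometres).
P(N = 6) = e^(−μ) μ^6/6! = e^(−3.2) · 3.2^6/720 ≈ 0.0608.

0.0608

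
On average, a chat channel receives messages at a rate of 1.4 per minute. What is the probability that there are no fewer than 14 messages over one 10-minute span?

Over the interval, μ = 1.4 × 10 = 14 (a 10-minute span = 10 minutes).
P(N ≥ 14) = 1 − P(N ≤ 13) = 1 − Σ_{j=0}^{13} e^(−μ) μ^j/j! ≈ 0.5356.

0.5356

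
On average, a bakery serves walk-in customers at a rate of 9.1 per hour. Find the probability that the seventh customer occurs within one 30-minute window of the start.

0.1754

Over the interval, μ = 9.1 × 0.5 = 4.55 (a 30-minute window = 0.5 hours).
The seventh arrival falls in the interval iff at least 7 events occur there: P(S_7 ≤ t) = P(N ≥ 7) = 1 − P(N ≤ 6) ≈ 0.1754.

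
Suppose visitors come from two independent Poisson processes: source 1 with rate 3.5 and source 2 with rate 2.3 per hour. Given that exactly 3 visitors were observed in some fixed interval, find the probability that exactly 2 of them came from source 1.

Given the total, each event is independently from source 1 with probability p = λ_1/(λ_1+λ_2) = 3.5/5.8 ≈ 0.6034.
So K ~ Binomial(3, 3.5/5.8): P(K = 2) = C(3,2) · (3.5/5.8)^2 · (2.3/5.8)^1 ≈ 0.4332.

0.4332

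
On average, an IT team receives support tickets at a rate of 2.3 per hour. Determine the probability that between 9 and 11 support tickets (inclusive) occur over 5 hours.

Over the interval, μ = 2.3 × 5 = 11.5 (5 hours).
P(9 ≤ N ≤ 11) = Σ_{j=9}^{11} e^(−11.5) · 11.5^j/j! ≈ 0.3292.

0.3292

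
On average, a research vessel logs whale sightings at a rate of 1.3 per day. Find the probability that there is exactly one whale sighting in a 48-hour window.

Over the interval, μ = 1.3 × 2 = 2.6 (a 48-hour window = 2 days).
P(N = 1) = e^(−μ) μ^1/1! = e^(−2.6) · 2.6^1/1 ≈ 0.1931.

0.1931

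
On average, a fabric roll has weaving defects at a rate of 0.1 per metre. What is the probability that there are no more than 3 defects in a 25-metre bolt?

Over the interval, μ = 0.1 × 25 = 2.5 (a 25-metre bolt = 25 metres).
P(N ≤ 3) = Σ_{j=0}^{3} e^(−μ) μ^j/j! ≈ 0.7576.

0.7576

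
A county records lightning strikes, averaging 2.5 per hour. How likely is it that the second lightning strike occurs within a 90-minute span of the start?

Over the interval, μ = 2.5 × 1.5 = 3.75 (a 90-minute span = 1.5 hours).
The second arrival falls in the interval iff at least 2 events occur there: P(S_2 ≤ t) = P(N ≥ 2) = 1 − P(N ≤ 1) ≈ 0.8883.

0.8883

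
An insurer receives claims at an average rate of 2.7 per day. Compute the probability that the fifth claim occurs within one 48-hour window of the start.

Over the interval, μ = 2.7 × 2 = 5.4 (a 48-hour window = 2 days).
The fifth arrival falls in the interval iff at least 5 events occur there: P(S_5 ≤ t) = P(N ≥ 5) = 1 − P(N ≤ 4) ≈ 0.6267.

0.6267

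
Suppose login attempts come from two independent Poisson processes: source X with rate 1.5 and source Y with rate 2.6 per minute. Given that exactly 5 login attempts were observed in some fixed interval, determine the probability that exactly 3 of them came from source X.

0.1969

Given the total, each event is independently from source X with probability p = λ_X/(λ_X+λ_Y) = 1.5/4.1 ≈ 0.3659.
So K ~ Binomial(5, 1.5/4.1): P(K = 3) = C(5,3) · (1.5/4.1)^3 · (2.6/4.1)^2 ≈ 0.1969.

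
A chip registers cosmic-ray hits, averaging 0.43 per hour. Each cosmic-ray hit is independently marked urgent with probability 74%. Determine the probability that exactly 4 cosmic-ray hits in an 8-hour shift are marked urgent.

0.1372

Thinning: the cosmic-ray hits that are marked urgent themselves form a Poisson process with rate 0.74 × 0.43 = 0.3182 per hour.
Over the interval, μ = 0.3182 × 8 = 2.5456 (an 8-hour shift = 8 hours).
P(N = 4) = e^(−2.5456) · 2.5456^4/4! ≈ 0.1372.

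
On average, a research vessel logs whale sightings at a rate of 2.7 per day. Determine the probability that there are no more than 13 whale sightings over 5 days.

Over the interval, μ = 2.7 × 5 = 13.5 (5 days).
P(N ≤ 13) = Σ_{j=0}^{13} e^(−μ) μ^j/j! ≈ 0.5182.

0.5182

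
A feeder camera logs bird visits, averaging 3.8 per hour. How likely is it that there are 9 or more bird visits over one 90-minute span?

Over the interval, μ = 3.8 × 1.5 = 5.7 (a 90-minute span = 1.5 hours).
P(N ≥ 9) = 1 − P(N ≤ 8) = 1 − Σ_{j=0}^{8} e^(−μ) μ^j/j! ≈ 0.1234.

0.1234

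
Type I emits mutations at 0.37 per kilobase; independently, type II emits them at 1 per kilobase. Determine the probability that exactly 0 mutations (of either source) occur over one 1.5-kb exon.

0.1281

Independent Poisson processes superpose: combined rate λ = 0.37 + 1 = 1.37 per kilobase.
Over the interval, μ = 1.37 × 1.5 = 2.055 (a 1.5-kb exon = 1.5 kilobases).
P(N = 0) = e^(−2.055) · 2.055^0/0! ≈ 0.1281.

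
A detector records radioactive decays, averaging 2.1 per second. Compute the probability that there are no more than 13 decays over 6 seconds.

0.6169

Over the interval, μ = 2.1 × 6 = 12.6 (6 seconds).
P(N ≤ 13) = Σ_{j=0}^{13} e^(−μ) μ^j/j! ≈ 0.6169.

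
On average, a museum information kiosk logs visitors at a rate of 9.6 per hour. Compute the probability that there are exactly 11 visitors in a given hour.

0.1083

With mean μ = 9.6 per hour,
P(N = 11) = e^(−μ) μ^11/11! = e^(−9.6) · 9.6^11/39916800 ≈ 0.1083.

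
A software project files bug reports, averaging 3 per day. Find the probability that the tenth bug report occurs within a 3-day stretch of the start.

Over the interval, μ = 3 × 3 = 9 (a 3-day stretch = 3 days).
The tenth arrival falls in the interval iff at least 10 events occur there: P(S_10 ≤ t) = P(N ≥ 10) = 1 − P(N ≤ 9) ≈ 0.4126.

0.4126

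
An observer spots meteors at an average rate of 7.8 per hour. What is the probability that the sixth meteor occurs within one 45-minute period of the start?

Over the interval, μ = 7.8 × 0.75 = 5.85 (a 45-minute period = 0.75 hours).
The sixth arrival falls in the interval iff at least 6 events occur there: P(S_6 ≤ t) = P(N ≥ 6) = 1 − P(N ≤ 5) ≈ 0.5299.

0.5299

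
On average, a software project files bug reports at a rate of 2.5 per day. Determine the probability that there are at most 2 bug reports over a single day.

0.5438

With mean μ = 2.5 per day,
P(N ≤ 2) = Σ_{j=0}^{2} e^(−μ) μ^j/j! ≈ 0.5438.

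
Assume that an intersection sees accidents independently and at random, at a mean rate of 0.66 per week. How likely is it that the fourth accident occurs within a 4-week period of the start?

0.2727

Over the interval, μ = 0.66 × 4 = 2.64 (a 4-week period = 4 weeks).
The fourth arrival falls in the interval iff at least 4 events occur there: P(S_4 ≤ t) = P(N ≥ 4) = 1 − P(N ≤ 3) ≈ 0.2727.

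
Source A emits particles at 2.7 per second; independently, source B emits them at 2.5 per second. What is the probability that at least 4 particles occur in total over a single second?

Independent Poisson processes superpose: combined rate λ = 2.7 + 2.5 = 5.2 per second.
So μ = 5.2.
P(N ≥ 4) = 1 − P(N ≤ 3) ≈ 0.7619.

0.7619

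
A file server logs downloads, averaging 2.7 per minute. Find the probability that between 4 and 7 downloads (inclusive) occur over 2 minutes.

Over the interval, μ = 2.7 × 2 = 5.4 (2 minutes).
P(4 ≤ N ≤ 7) = Σ_{j=4}^{7} e^(−5.4) · 5.4^j/j! ≈ 0.6084.

0.6084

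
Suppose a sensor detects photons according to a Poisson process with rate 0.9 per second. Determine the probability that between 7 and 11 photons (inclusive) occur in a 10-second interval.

0.5962

Over the interval, μ = 0.9 × 10 = 9 (a 10-second interval = 10 seconds).
P(7 ≤ N ≤ 11) = Σ_{j=7}^{11} e^(−9) · 9^j/j! ≈ 0.5962.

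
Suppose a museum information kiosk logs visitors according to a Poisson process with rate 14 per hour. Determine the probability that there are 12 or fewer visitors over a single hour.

0.3585

With mean μ = 14 per hour,
P(N ≤ 12) = Σ_{j=0}^{12} e^(−μ) μ^j/j! ≈ 0.3585.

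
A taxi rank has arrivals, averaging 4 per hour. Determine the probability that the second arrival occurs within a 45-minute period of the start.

Over the interval, μ = 4 × 0.75 = 3 (a 45-minute period = 0.75 hours).
The second arrival falls in the interval iff at least 2 events occur there: P(S_2 ≤ t) = P(N ≥ 2) = 1 − P(N ≤ 1) ≈ 0.8009.

0.8009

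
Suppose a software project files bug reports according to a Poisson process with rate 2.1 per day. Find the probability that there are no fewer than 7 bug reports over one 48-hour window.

Over the interval, μ = 2.1 × 2 = 4.2 (a 48-hour window = 2 days).
P(N ≥ 7) = 1 − P(N ≤ 6) = 1 − Σ_{j=0}^{6} e^(−μ) μ^j/j! ≈ 0.1325.

0.1325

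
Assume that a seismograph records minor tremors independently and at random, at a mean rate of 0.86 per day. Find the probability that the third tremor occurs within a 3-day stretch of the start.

Over the interval, μ = 0.86 × 3 = 2.58 (a 3-day stretch = 3 days).
The third arrival falls in the interval iff at least 3 events occur there: P(S_3 ≤ t) = P(N ≥ 3) = 1 − P(N ≤ 2) ≈ 0.4765.

0.4765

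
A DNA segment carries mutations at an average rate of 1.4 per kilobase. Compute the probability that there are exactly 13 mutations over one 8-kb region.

Over the interval, μ = 1.4 × 8 = 11.2 (an 8-kb region = 8 kilobases).
P(N = 13) = e^(−μ) μ^13/13! = e^(−11.2) · 11.2^13/6227020800 ≈ 0.0958.

0.0958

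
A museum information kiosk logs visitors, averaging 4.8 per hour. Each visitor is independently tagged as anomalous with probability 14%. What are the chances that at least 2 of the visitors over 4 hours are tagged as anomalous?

Thinning: the visitors that are tagged as anomalous themselves form a Poisson process with rate 0.14 × 4.8 = 0.672 per hour.
Over the interval, μ = 0.672 × 4 = 2.688 (4 hours).
P(N ≥ 2) = 1 − P(N ≤ 1) ≈ 0.7492.

0.7492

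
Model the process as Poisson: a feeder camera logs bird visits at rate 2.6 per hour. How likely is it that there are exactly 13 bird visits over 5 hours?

Over the interval, μ = 2.6 × 5 = 13 (5 hours).
P(N = 13) = e^(−μ) μ^13/13! = e^(−13) · 13^13/6227020800 ≈ 0.1099.

0.1099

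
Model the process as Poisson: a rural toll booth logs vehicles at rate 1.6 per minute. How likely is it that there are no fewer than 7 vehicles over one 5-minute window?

0.6866

Over the interval, μ = 1.6 × 5 = 8 (a 5-minute window = 5 minutes).
P(N ≥ 7) = 1 − P(N ≤ 6) = 1 − Σ_{j=0}^{6} e^(−μ) μ^j/j! ≈ 0.6866.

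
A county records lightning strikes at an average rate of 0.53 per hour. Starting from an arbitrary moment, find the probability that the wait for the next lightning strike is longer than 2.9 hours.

The wait for the next event is exponential with rate λ = 0.53 per hour.
P(T > 2.9) = e^(−λt) = e^(−0.53 × 2.9) = e^(−1.537) ≈ 0.2150.

0.2150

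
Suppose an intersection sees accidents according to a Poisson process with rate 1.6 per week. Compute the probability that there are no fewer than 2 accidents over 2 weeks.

0.8288

Over the interval, μ = 1.6 × 2 = 3.2 (2 weeks).
P(N ≥ 2) = 1 − P(N ≤ 1) = 1 − Σ_{j=0}^{1} e^(−μ) μ^j/j! ≈ 0.8288.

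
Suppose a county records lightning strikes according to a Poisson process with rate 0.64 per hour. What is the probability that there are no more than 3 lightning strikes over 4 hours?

0.7447

Over the interval, μ = 0.64 × 4 = 2.56 (4 hours).
P(N ≤ 3) = Σ_{j=0}^{3} e^(−μ) μ^j/j! ≈ 0.7447.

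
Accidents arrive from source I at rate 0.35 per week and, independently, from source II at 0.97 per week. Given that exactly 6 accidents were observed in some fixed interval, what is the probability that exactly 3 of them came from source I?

Given the total, each event is independently from source I with probability p = λ_I/(λ_I+λ_II) = 0.35/1.32 ≈ 0.2652.
So K ~ Binomial(6, 0.35/1.32): P(K = 3) = C(6,3) · (0.35/1.32)^3 · (0.97/1.32)^3 ≈ 0.1479.

0.1479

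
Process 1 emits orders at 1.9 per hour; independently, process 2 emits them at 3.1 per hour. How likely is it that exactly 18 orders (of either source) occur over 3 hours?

Independent Poisson processes superpose: combined rate λ = 1.9 + 3.1 = 5 per hour.
Over the interval, μ = 5 × 3 = 15 (3 hours).
P(N = 18) = e^(−15) · 15^18/18! ≈ 0.0706.

0.0706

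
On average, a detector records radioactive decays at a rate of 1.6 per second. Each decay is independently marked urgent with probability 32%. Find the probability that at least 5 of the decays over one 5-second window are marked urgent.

Thinning: the decays that are marked urgent themselves form a Poisson process with rate 0.32 × 1.6 = 0.512 per second.
Over the interval, μ = 0.512 × 5 = 2.56 (a 5-second window = 5 seconds).
P(N ≥ 5) = 1 − P(N ≤ 4) ≈ 0.1170.

0.1170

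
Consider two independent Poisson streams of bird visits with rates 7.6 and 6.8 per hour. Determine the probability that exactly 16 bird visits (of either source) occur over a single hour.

0.0911

Independent Poisson processes superpose: combined rate λ = 7.6 + 6.8 = 14.4 per hour.
So μ = 14.4.
P(N = 16) = e^(−14.4) · 14.4^16/16! ≈ 0.0911.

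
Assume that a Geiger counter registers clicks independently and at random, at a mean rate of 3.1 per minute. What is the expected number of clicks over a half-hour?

93

E[N] = λt = 3.1 × 30 = 93 (a half-hour = 30 minutes).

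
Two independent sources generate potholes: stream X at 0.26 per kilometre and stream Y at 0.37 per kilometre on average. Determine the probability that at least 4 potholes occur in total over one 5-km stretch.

0.3863

Independent Poisson processes superpose: combined rate λ = 0.26 + 0.37 = 0.63 per kilometre.
Over the interval, μ = 0.63 × 5 = 3.15 (a 5-km stretch = 5 kilometres).
P(N ≥ 4) = 1 − P(N ≤ 3) ≈ 0.3863.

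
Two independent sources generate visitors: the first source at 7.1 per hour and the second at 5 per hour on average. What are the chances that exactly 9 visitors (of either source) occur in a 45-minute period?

Independent Poisson processes superpose: combined rate λ = 7.1 + 5 = 12.1 per hour.
Over the interval, μ = 12.1 × 0.75 = 9.075 (a 45-minute period = 0.75 hours).
P(N = 9) = e^(−9.075) · 9.075^9/9! ≈ 0.1317.

0.1317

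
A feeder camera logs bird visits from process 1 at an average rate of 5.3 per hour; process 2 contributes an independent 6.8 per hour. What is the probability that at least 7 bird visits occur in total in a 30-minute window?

Independent Poisson processes superpose: combined rate λ = 5.3 + 6.8 = 12.1 per hour.
Over the interval, μ = 12.1 × 0.5 = 6.05 (a 30-minute window = 0.5 hours).
P(N ≥ 7) = 1 − P(N ≤ 6) ≈ 0.4017.

0.4017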